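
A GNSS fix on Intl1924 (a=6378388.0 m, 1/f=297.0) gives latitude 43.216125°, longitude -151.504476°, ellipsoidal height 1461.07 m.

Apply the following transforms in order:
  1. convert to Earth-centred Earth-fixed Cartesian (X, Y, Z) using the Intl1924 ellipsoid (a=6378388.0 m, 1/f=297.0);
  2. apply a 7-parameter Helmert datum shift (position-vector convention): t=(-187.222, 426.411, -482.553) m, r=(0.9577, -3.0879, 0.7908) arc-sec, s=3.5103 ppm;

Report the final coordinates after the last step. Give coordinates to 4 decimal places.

start: φ=43.216125°, λ=-151.504476°, h=1461.070 m
→ ECEF (a=6378388.000, f=1/297.0): X=-4092670.3505, Y=-2221724.7331, Z=4346107.5250
→ Helmert 7p (PV): X=-4092928.4849, Y=-2221341.9913, Z=4345568.6427

X=-4092928.4849 m, Y=-2221341.9913 m, Z=4345568.6427 m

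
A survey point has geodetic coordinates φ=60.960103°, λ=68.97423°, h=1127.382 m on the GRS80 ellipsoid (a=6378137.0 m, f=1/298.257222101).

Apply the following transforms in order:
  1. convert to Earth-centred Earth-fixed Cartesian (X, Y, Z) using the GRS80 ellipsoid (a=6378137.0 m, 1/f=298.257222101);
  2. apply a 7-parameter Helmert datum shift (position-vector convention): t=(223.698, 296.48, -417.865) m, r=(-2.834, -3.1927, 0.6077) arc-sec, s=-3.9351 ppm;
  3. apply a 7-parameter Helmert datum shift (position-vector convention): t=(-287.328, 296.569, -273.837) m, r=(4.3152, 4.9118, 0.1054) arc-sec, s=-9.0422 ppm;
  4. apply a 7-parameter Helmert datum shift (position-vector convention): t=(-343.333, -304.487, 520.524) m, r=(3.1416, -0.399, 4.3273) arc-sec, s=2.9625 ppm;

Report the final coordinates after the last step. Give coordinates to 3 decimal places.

start: φ=60.960103°, λ=68.974230°, h=1127.382 m
→ ECEF (a=6378137.000, f=1/298.257222101): X=1113880.0504, Y=2897860.3402, Z=5554171.5982
→ Helmert 7p (PV): X=1114004.8567, Y=2898225.0105, Z=5553709.3029
→ Helmert 7p (PV): X=1113838.2244, Y=2898379.7561, Z=5553419.3528
→ Helmert 7p (PV): X=1113426.6423, Y=2898022.6393, Z=5554002.6286

X=1113426.642 m, Y=2898022.639 m, Z=5554002.629 m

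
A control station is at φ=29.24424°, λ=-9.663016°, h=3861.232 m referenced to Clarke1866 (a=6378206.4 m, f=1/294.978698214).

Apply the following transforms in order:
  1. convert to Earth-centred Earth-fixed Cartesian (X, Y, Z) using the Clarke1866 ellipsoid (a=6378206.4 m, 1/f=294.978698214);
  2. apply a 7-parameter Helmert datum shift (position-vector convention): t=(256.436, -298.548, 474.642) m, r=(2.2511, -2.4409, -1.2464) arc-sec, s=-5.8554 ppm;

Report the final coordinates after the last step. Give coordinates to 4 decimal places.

X=5494252.9500 m, Y=-935829.2515 m, Z=3099777.2151 m

start: φ=29.244240°, λ=-9.663016°, h=3861.232 m
→ ECEF (a=6378206.400, f=1/294.978698214): X=5494071.0126, Y=-935469.1580, Z=3099265.9144
→ Helmert 7p (PV): X=5494252.9500, Y=-935829.2515, Z=3099777.2151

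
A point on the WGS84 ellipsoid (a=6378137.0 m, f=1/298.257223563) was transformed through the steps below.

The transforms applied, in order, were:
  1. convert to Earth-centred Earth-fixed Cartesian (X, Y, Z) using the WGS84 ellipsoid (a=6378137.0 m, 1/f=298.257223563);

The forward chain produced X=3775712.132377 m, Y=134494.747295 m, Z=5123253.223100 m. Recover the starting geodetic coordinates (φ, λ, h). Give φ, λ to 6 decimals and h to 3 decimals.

start: X=3775712.1324, Y=134494.7473, Z=5123253.2231 m
→ geod (Bowring, a=6378137.000): φ=53.77695200°, λ=2.04007200°, h=1414.0460 m

φ=53.776952°, λ=2.040072°, h=1414.046 m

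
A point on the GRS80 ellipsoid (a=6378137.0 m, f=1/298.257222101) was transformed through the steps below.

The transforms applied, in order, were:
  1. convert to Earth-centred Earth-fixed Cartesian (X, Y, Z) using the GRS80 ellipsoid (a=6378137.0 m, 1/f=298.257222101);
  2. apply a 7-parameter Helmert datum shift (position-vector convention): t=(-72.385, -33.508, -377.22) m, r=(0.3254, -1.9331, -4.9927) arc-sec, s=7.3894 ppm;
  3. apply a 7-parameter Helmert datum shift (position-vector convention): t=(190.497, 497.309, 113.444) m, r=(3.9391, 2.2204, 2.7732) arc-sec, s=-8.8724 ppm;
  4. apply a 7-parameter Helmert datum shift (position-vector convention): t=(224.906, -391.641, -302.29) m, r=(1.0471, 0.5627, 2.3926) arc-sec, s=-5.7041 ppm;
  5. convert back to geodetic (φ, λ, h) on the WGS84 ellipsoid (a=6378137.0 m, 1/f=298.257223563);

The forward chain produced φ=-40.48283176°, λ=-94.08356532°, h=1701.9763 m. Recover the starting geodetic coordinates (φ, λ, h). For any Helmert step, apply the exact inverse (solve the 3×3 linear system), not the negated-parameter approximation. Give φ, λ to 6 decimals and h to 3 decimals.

start: φ=-40.482832°, λ=-94.083565°, h=1701.976 m
→ ECEF (a=6378137.000, f=1/298.257223563): X=-346042.0547, Y=-4847030.8051, Z=-4120014.9988
→ Helmert⁻¹: X=-346313.9169, Y=-4846683.7065, Z=-4119712.5488
→ Helmert⁻¹: X=-346528.3109, Y=-4847298.0395, Z=-4119773.7059
→ Helmert⁻¹: X=-346374.6432, Y=-4847243.5962, Z=-4119355.1532
→ geod (Bowring, a=6378137.000): φ=-40.47693400°, λ=-94.08729800°, h=1453.0850 m

φ=-40.476934°, λ=-94.087298°, h=1453.085 m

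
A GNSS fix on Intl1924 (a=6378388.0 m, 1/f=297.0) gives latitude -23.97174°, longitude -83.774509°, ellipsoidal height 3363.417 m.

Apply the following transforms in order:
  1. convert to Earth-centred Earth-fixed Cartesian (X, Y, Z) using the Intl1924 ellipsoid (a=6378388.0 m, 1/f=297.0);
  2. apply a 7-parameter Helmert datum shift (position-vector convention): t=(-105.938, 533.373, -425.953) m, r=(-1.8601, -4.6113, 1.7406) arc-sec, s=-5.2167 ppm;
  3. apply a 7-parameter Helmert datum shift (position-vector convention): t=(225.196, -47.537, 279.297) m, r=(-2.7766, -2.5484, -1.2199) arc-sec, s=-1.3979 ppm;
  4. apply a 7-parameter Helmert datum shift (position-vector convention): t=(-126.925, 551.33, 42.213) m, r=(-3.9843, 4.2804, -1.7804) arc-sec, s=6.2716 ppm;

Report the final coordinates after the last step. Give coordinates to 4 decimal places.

X=632699.3630 m, Y=-5799201.1508 m, Z=-2576676.5453 m

start: φ=-23.971740°, λ=-83.774509°, h=3363.417 m
→ ECEF (a=6378388.000, f=1/297.0): X=632706.6869, Y=-5800128.7377, Z=-2576824.2190
→ Helmert 7p (PV): X=632704.0011, Y=-5799583.0057, Z=-2577170.2793
→ Helmert 7p (PV): X=632925.8534, Y=-5799660.8696, Z=-2576801.4926
→ Helmert 7p (PV): X=632699.3630, Y=-5799201.1508, Z=-2576676.5453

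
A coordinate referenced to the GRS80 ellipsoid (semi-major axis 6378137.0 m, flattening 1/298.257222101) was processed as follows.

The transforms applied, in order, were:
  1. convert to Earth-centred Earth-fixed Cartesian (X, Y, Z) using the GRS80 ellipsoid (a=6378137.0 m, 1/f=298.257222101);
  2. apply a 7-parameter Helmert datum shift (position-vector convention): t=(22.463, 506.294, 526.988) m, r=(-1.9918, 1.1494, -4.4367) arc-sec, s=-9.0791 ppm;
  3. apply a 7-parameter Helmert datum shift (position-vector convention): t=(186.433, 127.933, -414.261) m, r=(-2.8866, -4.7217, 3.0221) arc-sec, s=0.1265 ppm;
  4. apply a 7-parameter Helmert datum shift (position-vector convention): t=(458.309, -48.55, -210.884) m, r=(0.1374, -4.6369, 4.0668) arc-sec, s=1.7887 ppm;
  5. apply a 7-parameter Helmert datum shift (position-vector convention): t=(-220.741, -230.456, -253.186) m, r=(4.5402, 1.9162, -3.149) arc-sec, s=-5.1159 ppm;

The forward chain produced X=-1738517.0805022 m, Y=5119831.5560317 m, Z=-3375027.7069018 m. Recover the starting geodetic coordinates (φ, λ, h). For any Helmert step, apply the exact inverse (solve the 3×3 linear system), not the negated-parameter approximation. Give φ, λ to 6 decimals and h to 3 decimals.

φ=-32.143179°, λ=108.762554°, h=1455.794 m

start: X=-1738517.0805, Y=5119831.5560, Z=-3375027.7069 m
→ Helmert⁻¹: X=-1738352.0452, Y=5119987.3797, Z=-3374920.6339
→ Helmert⁻¹: X=-1738782.1585, Y=5120058.8061, Z=-3374668.0359
→ Helmert⁻¹: X=-1738970.5945, Y=5120002.9239, Z=-3374141.8879
→ Helmert⁻¹: X=-1739100.1609, Y=5119538.2907, Z=-3374659.7693
→ geod (Bowring, a=6378137.000): φ=-32.14317900°, λ=108.76255400°, h=1455.7940 m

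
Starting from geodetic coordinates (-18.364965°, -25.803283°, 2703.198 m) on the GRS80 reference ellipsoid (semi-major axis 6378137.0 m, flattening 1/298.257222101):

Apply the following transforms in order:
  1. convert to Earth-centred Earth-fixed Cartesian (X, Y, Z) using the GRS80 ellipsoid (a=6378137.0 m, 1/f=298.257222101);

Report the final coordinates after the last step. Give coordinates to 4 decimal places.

start: φ=-18.364965°, λ=-25.803283°, h=2703.198 m
→ ECEF (a=6378137.000, f=1/298.257222101): X=5453862.0692, Y=-2636885.4792, Z=-1997614.2993

X=5453862.0692 m, Y=-2636885.4792 m, Z=-1997614.2993 m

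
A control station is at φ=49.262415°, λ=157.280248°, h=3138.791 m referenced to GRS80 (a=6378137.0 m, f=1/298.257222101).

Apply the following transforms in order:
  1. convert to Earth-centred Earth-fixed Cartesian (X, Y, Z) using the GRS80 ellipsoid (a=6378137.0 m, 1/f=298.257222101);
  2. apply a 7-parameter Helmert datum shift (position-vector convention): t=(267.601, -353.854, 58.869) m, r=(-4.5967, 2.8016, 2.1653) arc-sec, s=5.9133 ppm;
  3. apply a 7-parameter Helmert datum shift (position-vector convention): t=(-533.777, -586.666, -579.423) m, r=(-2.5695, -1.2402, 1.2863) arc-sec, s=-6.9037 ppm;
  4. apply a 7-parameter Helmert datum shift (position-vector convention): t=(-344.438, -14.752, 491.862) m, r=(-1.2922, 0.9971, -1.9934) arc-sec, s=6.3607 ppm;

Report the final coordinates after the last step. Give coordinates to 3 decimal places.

X=-3849238.768 m, Y=1610710.248 m, Z=4812011.614 m

start: φ=49.262415°, λ=157.280248°, h=3138.791 m
→ ECEF (a=6378137.000, f=1/298.257222101): X=-3848655.7691, Y=1611486.7456, Z=4812032.8002
→ Helmert 7p (PV): X=-3848362.4833, Y=1611209.2575, Z=4812136.4861
→ Helmert 7p (PV): X=-3848908.6736, Y=1610647.4151, Z=4811480.6317
→ Helmert 7p (PV): X=-3849238.7683, Y=1610710.2481, Z=4812011.6137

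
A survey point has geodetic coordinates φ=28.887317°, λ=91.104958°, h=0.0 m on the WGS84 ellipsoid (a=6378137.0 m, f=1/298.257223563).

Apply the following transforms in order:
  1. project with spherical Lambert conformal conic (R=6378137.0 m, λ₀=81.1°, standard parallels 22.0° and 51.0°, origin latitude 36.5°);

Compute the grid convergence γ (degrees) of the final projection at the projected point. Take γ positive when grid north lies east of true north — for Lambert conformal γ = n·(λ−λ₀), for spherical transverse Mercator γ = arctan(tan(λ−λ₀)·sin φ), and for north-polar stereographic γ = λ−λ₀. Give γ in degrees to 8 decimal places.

6.01694751

start: φ=28.887317°, λ=91.104958°, h=0.000 m
→ into lcc (λ₀=81.1°): φ=28.88731700°, λ−λ₀=10.00495800°
convergence γ = 6.01694751°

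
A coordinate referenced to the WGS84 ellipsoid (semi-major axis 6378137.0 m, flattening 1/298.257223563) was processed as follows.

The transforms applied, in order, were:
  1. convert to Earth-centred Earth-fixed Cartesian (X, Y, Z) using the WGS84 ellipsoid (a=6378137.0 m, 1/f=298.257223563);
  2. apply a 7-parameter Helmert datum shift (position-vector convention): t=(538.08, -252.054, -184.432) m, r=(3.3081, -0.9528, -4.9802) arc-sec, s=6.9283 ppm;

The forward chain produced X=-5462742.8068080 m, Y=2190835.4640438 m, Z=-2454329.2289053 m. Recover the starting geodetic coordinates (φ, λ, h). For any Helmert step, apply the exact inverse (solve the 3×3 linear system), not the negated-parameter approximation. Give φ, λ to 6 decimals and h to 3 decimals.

start: X=-5462742.8068, Y=2190835.4640, Z=-2454329.2289 m
→ Helmert⁻¹: X=-5463307.2709, Y=2190901.0680, Z=-2454137.6952
→ geod (Bowring, a=6378137.000): φ=-22.76959600°, λ=158.14817700°, h=2391.2640 m

φ=-22.769596°, λ=158.148177°, h=2391.264 m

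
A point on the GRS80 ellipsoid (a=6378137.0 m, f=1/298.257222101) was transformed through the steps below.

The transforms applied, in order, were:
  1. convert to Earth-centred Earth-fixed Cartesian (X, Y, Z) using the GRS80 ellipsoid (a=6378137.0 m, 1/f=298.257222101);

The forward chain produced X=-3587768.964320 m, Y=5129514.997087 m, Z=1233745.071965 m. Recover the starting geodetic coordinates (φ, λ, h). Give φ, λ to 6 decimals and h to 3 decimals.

start: X=-3587768.9643, Y=5129514.9971, Z=1233745.0720 m
→ geod (Bowring, a=6378137.000): φ=11.22289500°, λ=124.97033800°, h=2802.6630 m

φ=11.222895°, λ=124.970338°, h=2802.663 m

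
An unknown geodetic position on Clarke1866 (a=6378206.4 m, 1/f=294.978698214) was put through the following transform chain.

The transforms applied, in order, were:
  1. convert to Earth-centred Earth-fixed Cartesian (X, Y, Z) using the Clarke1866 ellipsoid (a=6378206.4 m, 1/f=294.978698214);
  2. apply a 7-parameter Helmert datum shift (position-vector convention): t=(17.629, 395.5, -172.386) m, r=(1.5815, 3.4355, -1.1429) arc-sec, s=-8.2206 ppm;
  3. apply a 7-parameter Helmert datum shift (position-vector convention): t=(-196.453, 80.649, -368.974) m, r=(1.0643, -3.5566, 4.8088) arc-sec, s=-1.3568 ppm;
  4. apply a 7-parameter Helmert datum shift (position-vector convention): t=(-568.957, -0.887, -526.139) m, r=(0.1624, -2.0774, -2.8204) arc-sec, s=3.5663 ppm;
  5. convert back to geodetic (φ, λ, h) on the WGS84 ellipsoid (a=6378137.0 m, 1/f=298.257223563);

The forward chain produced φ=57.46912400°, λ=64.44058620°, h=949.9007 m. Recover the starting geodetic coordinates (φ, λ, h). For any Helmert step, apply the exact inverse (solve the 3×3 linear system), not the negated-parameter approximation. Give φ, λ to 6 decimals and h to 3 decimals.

φ=57.476053°, λ=64.425360°, h=1930.434 m

start: φ=57.469124°, λ=64.440586°, h=949.901 m
→ ECEF (a=6378137.000, f=1/298.257223563): X=1483559.8228, Y=3102065.4141, Z=5354975.1503
→ Helmert⁻¹: X=1484135.0077, Y=3102079.7484, Z=5355464.8002
→ Helmert⁻¹: X=1484498.1432, Y=3101996.3342, Z=5355799.4380
→ Helmert⁻¹: X=1484386.3228, Y=3101675.6227, Z=5356016.7957
→ geod (Bowring, a=6378206.400): φ=57.47605300°, λ=64.42536000°, h=1930.4340 m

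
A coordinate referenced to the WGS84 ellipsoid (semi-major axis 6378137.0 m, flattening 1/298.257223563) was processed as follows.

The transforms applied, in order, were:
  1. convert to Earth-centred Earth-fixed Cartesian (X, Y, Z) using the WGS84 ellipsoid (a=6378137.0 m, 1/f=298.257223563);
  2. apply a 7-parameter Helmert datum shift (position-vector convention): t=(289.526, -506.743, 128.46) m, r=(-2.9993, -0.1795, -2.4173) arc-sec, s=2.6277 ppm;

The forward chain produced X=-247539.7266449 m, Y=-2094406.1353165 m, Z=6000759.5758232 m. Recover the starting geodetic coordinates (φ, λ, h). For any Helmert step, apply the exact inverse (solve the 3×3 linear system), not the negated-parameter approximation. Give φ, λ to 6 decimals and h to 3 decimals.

start: X=-247539.7266, Y=-2094406.1353, Z=6000759.5758 m
→ Helmert⁻¹: X=-247798.8392, Y=-2093984.0489, Z=6000585.1150
→ geod (Bowring, a=6378137.000): φ=70.75864800°, λ=-96.74890700°, h=1190.4620 m

φ=70.758648°, λ=-96.748907°, h=1190.462 m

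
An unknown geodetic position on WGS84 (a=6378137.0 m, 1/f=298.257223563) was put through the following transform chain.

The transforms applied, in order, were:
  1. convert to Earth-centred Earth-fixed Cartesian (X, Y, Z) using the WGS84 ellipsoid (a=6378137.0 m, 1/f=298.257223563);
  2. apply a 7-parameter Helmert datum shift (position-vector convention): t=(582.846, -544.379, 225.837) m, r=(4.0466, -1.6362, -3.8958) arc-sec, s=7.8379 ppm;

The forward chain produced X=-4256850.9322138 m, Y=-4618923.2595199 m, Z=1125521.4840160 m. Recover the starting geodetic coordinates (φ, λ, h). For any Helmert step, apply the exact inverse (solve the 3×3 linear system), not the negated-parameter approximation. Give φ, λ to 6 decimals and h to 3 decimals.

start: X=-4256850.9322, Y=-4618923.2595, Z=1125521.4840 m
→ Helmert⁻¹: X=-4257304.2523, Y=-4618401.0129, Z=1125411.2043
→ geod (Bowring, a=6378137.000): φ=10.22485900°, λ=-132.67027900°, h=3817.9170 m

φ=10.224859°, λ=-132.670279°, h=3817.917 m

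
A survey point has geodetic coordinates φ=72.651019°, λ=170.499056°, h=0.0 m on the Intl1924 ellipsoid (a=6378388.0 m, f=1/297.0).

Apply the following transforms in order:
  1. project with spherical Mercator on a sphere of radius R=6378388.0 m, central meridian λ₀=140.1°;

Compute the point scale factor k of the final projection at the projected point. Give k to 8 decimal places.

start: φ=72.651019°, λ=170.499056°, h=0.000 m
→ into merc (λ₀=140.1°): φ=72.65101900°, λ−λ₀=30.39905600°
scale k = 3.35355560

3.35355560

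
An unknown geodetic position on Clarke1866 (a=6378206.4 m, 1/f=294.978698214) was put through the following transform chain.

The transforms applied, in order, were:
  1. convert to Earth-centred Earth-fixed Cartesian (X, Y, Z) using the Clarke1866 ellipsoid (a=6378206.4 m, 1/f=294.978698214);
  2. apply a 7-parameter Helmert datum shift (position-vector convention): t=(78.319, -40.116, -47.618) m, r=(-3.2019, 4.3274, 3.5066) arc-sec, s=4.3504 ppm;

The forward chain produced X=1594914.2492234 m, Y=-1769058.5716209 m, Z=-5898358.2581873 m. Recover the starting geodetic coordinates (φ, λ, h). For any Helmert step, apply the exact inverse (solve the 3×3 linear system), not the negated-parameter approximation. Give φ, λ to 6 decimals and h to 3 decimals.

start: X=1594914.2492, Y=-1769058.5716, Z=-5898358.2582 m
→ Helmert⁻¹: X=1594922.6640, Y=-1768946.3137, Z=-5898278.9789
→ geod (Bowring, a=6378206.400): φ=-68.14530200°, λ=-47.96145300°, h=1423.3220 m

φ=-68.145302°, λ=-47.961453°, h=1423.322 m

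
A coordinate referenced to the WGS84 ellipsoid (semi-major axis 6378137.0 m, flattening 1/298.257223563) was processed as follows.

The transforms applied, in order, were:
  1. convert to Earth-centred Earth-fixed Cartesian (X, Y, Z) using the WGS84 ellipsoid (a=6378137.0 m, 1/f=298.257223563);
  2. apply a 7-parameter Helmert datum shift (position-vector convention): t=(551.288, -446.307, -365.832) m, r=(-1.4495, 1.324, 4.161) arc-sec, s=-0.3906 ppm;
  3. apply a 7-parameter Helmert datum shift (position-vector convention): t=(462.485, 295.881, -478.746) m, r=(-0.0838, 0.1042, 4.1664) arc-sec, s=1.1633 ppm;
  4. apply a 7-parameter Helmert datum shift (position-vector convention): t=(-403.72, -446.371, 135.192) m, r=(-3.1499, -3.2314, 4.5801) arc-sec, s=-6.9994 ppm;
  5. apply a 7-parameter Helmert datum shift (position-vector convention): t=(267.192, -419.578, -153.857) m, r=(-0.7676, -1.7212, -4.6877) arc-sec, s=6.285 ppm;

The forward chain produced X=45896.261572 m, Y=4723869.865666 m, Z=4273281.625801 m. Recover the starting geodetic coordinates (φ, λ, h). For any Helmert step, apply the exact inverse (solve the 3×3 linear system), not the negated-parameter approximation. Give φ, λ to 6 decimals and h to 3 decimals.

φ=42.324226°, λ=89.450917°, h=2925.265 m

start: X=45896.2616, Y=4723869.8657, Z=4273281.6258 m
→ Helmert⁻¹: X=45557.0768, Y=4724244.8838, Z=4273425.8252
→ Helmert⁻¹: X=46132.9774, Y=4724658.0411, Z=4273391.9721
→ Helmert⁻¹: X=45763.7088, Y=4724354.0035, Z=4273867.6888
→ Helmert⁻¹: X=45280.3155, Y=4724771.2056, Z=4274268.6837
→ geod (Bowring, a=6378137.000): φ=42.32422600°, λ=89.45091700°, h=2925.2650 m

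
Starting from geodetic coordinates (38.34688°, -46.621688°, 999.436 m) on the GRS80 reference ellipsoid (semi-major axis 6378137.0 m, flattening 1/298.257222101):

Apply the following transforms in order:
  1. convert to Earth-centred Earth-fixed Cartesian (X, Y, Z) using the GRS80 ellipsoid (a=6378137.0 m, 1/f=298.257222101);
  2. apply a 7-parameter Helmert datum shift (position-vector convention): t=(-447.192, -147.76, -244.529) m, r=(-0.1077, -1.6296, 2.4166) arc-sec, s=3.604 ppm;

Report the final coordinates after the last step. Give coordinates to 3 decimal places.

start: φ=38.346880°, λ=-46.621688°, h=999.436 m
→ ECEF (a=6378137.000, f=1/298.257222101): X=3440529.3750, Y=-3641017.5685, Z=3936333.3444
→ Helmert 7p (PV): X=3440106.1418, Y=-3641136.0860, Z=3936132.0852

X=3440106.142 m, Y=-3641136.086 m, Z=3936132.085 m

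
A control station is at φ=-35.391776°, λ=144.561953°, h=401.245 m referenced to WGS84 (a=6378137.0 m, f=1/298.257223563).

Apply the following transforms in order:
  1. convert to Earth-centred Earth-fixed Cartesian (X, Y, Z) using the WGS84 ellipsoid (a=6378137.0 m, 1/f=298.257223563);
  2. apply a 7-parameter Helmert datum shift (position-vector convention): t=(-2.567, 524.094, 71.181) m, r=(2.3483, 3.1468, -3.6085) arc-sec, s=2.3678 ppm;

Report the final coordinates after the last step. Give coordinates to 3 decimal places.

start: φ=-35.391776°, λ=144.561953°, h=401.245 m
→ ECEF (a=6378137.000, f=1/298.257223563): X=-4241308.7887, Y=3018382.1021, Z=-3673618.4412
→ Helmert 7p (PV): X=-4241324.6383, Y=3019029.3666, Z=-3673456.8886

X=-4241324.638 m, Y=3019029.367 m, Z=-3673456.889 m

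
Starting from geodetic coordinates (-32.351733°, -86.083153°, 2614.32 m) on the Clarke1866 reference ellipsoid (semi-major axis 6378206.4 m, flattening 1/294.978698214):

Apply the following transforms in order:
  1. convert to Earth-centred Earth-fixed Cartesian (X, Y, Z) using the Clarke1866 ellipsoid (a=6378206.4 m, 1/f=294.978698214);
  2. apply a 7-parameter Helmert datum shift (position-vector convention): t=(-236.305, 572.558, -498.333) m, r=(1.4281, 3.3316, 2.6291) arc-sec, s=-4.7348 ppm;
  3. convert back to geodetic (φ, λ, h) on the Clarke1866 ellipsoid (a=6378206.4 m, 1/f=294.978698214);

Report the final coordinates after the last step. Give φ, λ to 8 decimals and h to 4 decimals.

start: φ=-32.351733°, λ=-86.083153°, h=2614.320 m
→ ECEF (a=6378206.400, f=1/294.978698214): X=368566.9798, Y=-5383009.8438, Z=-3394663.0250
→ Helmert 7p (PV): X=368342.7120, Y=-5382383.5972, Z=-3395188.5078
→ geod (Bowring, a=6378206.400): φ=-32.35882252°, λ=-86.08507490°, h=2354.8193 m

φ=-32.35882252°, λ=-86.08507490°, h=2354.8193 m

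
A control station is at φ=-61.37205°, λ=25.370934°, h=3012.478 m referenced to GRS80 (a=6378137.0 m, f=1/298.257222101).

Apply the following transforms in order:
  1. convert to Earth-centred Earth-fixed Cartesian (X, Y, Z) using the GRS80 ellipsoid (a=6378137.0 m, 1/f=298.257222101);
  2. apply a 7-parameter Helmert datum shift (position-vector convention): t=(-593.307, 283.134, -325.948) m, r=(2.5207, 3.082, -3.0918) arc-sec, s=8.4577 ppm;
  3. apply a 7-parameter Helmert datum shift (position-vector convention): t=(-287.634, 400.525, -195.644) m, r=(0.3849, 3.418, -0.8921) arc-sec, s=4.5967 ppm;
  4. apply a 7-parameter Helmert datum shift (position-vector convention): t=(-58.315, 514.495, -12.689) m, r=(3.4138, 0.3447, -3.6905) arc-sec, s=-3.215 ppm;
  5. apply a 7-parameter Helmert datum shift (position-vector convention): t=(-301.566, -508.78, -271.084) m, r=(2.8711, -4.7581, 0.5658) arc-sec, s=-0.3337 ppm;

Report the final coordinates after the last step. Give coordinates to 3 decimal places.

start: φ=-61.372050°, λ=25.370934°, h=3012.478 m
→ ECEF (a=6378137.000, f=1/298.257222101): X=2769613.5029, Y=1313387.7912, Z=-5577968.3449
→ Helmert 7p (PV): X=2768979.9612, Y=1313708.6853, Z=-5578366.8029
→ Helmert 7p (PV): X=2768618.2980, Y=1314113.6826, Z=-5578631.5223
→ Helmert 7p (PV): X=2768565.2713, Y=1314666.7458, Z=-5578609.1535
→ Helmert 7p (PV): X=2768387.8621, Y=1314242.7729, Z=-5578796.2114

X=2768387.862 m, Y=1314242.773 m, Z=-5578796.211 m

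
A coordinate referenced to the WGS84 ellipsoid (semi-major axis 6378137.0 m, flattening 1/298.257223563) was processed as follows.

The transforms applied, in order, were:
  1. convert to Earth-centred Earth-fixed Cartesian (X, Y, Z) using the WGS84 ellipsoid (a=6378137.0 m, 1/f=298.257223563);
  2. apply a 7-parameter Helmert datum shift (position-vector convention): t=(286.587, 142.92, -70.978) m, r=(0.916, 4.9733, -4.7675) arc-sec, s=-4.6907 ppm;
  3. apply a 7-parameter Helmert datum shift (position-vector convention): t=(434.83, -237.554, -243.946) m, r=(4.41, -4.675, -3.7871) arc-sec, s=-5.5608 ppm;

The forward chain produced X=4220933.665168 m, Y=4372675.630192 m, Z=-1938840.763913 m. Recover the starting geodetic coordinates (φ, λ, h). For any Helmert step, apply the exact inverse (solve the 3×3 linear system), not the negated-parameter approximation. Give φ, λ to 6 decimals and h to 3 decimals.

start: X=4220933.6652, Y=4372675.6302, Z=-1938840.7639 m
→ Helmert⁻¹: X=4220398.0723, Y=4372973.5373, Z=-1938796.7490
→ Helmert⁻¹: X=4220076.9501, Y=4372940.0604, Z=-1938652.5335
→ geod (Bowring, a=6378137.000): φ=-17.80474900°, λ=46.01914000°, h=2720.8230 m

φ=-17.804749°, λ=46.019140°, h=2720.823 m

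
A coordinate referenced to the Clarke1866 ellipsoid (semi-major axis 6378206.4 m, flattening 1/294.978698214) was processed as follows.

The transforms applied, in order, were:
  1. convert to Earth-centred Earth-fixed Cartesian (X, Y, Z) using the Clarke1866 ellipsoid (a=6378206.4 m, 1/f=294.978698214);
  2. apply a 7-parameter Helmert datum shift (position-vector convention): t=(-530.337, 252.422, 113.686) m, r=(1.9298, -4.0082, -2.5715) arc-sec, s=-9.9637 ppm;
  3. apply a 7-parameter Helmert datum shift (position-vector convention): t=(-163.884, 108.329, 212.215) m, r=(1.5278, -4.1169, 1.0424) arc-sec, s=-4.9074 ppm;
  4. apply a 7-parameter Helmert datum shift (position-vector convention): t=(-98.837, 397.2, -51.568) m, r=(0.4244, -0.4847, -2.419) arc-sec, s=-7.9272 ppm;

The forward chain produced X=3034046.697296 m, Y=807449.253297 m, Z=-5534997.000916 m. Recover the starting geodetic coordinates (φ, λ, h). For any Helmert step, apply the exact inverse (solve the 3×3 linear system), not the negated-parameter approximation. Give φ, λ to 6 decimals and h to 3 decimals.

φ=-60.602494°, λ=14.885935°, h=2296.936 m

start: X=3034046.6973, Y=807449.2533, Z=-5534997.0009 m
→ Helmert⁻¹: X=3034147.1149, Y=807082.6459, Z=-5534998.1004
→ Helmert⁻¹: X=3034219.4868, Y=806921.9431, Z=-5535304.0168
→ Helmert⁻¹: X=3034662.4365, Y=806663.6015, Z=-5535539.3741
→ geod (Bowring, a=6378206.400): φ=-60.60249400°, λ=14.88593500°, h=2296.9360 m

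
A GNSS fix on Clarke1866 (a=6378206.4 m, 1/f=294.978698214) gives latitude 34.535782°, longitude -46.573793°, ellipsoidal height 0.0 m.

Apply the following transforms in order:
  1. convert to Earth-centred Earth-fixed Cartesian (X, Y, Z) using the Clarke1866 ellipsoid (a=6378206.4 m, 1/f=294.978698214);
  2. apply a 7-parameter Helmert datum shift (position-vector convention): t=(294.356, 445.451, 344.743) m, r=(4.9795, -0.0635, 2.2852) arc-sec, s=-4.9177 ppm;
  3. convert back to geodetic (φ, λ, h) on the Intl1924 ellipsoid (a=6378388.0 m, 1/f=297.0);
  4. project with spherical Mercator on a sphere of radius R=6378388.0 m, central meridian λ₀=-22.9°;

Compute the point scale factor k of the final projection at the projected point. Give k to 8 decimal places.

1.21394158

start: φ=34.535782°, λ=-46.573793°, h=0.000 m
→ ECEF (a=6378206.400, f=1/294.978698214): X=3615769.0151, Y=-3820066.9707, Z=3595375.7504
→ Helmert 7p (PV): X=3616086.8051, Y=-3819649.4716, Z=3595611.7047
→ geod (Bowring, a=6378388.000): φ=34.53673481°, λ=-46.56815261°, h=-164.6234 m
→ into merc (λ₀=-22.9°): φ=34.53673481°, λ−λ₀=-23.66815261°
scale k = 1.21394158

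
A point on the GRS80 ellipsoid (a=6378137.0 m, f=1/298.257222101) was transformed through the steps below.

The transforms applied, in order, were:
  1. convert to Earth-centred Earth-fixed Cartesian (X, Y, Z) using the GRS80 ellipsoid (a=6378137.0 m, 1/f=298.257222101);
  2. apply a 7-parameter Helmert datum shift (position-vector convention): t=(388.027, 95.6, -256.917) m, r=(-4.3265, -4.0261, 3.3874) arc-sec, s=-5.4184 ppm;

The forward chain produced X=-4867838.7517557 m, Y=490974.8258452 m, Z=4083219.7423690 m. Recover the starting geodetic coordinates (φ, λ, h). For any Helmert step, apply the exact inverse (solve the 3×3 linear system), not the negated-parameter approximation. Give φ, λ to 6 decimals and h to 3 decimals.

φ=40.037909°, λ=174.242104°, h=3722.982 m

start: X=-4867838.7518, Y=490974.8258, Z=4083219.7424 m
→ Helmert⁻¹: X=-4868165.3872, Y=490876.1780, Z=4083604.1039
→ geod (Bowring, a=6378137.000): φ=40.03790900°, λ=174.24210400°, h=3722.9820 m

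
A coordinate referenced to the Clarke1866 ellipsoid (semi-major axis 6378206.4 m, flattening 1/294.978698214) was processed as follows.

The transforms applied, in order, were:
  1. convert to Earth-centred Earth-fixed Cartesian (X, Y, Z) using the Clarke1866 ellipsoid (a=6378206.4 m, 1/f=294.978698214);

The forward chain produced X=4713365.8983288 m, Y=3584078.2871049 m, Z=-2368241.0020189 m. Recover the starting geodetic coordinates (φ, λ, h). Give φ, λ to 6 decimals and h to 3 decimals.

start: X=4713365.8983, Y=3584078.2871, Z=-2368241.0020 m
→ geod (Bowring, a=6378206.400): φ=-21.93364200°, λ=37.24962700°, h=2092.1240 m

φ=-21.933642°, λ=37.249627°, h=2092.124 m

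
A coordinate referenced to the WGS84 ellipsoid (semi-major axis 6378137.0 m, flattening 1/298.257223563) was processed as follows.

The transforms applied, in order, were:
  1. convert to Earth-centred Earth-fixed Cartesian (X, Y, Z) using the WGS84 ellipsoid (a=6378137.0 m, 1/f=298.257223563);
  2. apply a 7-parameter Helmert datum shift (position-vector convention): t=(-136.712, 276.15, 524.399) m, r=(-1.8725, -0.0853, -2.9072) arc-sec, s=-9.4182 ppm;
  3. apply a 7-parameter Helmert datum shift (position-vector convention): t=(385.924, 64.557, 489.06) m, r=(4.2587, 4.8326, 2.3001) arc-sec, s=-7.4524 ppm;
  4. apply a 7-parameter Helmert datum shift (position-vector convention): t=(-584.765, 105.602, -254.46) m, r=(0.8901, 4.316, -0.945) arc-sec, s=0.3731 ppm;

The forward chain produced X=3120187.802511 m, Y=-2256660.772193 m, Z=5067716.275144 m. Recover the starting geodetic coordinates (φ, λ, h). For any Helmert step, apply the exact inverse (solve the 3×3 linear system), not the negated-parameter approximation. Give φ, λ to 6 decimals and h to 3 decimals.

start: X=3120187.8025, Y=-2256660.7722, Z=5067716.2751 m
→ Helmert⁻¹: X=3120675.6958, Y=-2256729.3646, Z=5068043.8816
→ Helmert⁻¹: X=3120169.1282, Y=-2256740.9020, Z=5067712.2845
→ Helmert⁻¹: X=3120369.1356, Y=-2257040.3301, Z=5067213.8296
→ geod (Bowring, a=6378137.000): φ=52.95030600°, λ=-35.87914800°, h=0.5270 m

φ=52.950306°, λ=-35.879148°, h=0.527 m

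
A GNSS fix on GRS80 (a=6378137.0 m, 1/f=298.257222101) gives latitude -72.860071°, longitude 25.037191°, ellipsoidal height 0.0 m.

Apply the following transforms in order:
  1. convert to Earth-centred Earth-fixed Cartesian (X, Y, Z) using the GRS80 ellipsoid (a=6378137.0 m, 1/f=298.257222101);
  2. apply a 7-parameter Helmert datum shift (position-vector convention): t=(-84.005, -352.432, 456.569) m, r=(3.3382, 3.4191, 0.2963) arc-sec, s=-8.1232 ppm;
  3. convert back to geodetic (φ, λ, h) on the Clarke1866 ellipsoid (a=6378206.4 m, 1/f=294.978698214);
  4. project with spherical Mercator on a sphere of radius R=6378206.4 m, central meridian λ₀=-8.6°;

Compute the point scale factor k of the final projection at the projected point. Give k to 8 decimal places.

3.39366804

start: φ=-72.860071°, λ=25.037191°, h=0.000 m
→ ECEF (a=6378137.000, f=1/298.257222101): X=1708279.5959, Y=797934.2325, Z=-6072658.3750
→ Helmert 7p (PV): X=1708079.9068, Y=797676.0521, Z=-6072167.8796
→ geod (Bowring, a=6378206.400): φ=-72.86246469°, λ=25.03264996°, h=-406.4376 m
→ into merc (λ₀=-8.6°): φ=-72.86246469°, λ−λ₀=33.63264996°
scale k = 3.39366804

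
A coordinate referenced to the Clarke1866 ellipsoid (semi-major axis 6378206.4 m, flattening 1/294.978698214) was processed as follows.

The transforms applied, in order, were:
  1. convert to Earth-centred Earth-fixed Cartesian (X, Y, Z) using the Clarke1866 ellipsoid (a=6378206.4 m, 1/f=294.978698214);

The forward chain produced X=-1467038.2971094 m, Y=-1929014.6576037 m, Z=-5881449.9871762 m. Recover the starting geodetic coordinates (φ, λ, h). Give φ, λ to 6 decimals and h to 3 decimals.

φ=-67.742287°, λ=-127.253415°, h=1482.551 m

start: X=-1467038.2971, Y=-1929014.6576, Z=-5881449.9872 m
→ geod (Bowring, a=6378206.400): φ=-67.74228700°, λ=-127.25341500°, h=1482.5510 m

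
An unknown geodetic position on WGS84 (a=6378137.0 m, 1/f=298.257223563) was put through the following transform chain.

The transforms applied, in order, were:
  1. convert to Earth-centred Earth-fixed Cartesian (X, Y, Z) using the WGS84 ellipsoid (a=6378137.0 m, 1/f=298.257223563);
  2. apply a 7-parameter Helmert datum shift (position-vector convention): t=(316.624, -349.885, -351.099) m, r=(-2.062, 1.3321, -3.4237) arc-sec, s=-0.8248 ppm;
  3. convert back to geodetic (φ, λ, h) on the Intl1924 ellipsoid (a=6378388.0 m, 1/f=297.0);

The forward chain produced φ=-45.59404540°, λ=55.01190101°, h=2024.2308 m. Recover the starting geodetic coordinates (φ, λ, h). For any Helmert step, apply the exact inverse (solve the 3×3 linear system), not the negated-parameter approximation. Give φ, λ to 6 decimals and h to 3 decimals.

φ=-45.589657°, λ=55.018771°, h=2056.419 m

start: φ=-45.594045°, λ=55.011901°, h=2024.231 m
→ ECEF (a=6378388.000, f=1/297.0): X=2564439.5699, Y=3664018.8307, Z=-4535317.5367
→ Helmert⁻¹: X=2564093.5234, Y=3664459.6333, Z=-4534916.9856
→ geod (Bowring, a=6378137.000): φ=-45.58965700°, λ=55.01877100°, h=2056.4190 m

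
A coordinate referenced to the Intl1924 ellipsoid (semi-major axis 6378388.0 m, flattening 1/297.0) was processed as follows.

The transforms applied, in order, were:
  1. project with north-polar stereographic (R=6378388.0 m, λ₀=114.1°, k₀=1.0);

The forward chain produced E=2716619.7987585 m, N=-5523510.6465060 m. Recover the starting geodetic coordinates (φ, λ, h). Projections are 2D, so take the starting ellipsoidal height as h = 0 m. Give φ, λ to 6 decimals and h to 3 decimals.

φ=38.483375°, λ=140.289273°, h=0.000 m

start: E=2716619.7988, N=-5523510.6465 m
→ stereo⁻¹: φ=38.48337500°, λ=140.28927300°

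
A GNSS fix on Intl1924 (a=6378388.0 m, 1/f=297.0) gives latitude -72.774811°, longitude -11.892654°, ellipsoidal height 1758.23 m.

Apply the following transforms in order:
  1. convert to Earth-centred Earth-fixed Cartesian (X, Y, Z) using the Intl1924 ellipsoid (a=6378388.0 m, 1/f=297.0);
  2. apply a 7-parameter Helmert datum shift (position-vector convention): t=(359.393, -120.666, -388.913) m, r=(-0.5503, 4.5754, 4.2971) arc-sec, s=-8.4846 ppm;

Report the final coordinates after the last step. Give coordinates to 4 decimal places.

X=1854697.1855 m, Y=-390646.8451 m, Z=-6072049.2507 m

start: φ=-72.774811°, λ=-11.892654°, h=1758.230 m
→ ECEF (a=6378388.000, f=1/297.0): X=1854480.0725, Y=-390551.9281, Z=-6071671.7593
→ Helmert 7p (PV): X=1854697.1855, Y=-390646.8451, Z=-6072049.2507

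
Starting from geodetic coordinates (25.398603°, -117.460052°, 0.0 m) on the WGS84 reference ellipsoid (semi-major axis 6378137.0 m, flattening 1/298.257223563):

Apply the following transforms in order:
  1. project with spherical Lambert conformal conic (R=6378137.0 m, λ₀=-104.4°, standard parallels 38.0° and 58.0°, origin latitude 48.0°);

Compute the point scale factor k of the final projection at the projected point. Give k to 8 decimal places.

1.05886401

start: φ=25.398603°, λ=-117.460052°, h=0.000 m
→ into lcc (λ₀=-104.4°): φ=25.39860300°, λ−λ₀=-13.06005200°
scale k = 1.05886401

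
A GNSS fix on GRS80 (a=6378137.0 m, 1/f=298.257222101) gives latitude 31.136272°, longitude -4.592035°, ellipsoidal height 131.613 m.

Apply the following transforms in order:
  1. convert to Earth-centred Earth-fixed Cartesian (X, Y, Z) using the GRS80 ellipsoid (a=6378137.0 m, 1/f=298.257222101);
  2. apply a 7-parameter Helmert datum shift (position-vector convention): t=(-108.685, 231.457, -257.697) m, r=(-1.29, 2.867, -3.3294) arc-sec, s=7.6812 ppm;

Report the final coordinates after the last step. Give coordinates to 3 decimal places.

start: φ=31.136272°, λ=-4.592035°, h=131.613 m
→ ECEF (a=6378137.000, f=1/298.257222101): X=5446766.6050, Y=-437474.3576, Z=3278902.8709
→ Helmert 7p (PV): X=5446738.2720, Y=-437313.6733, Z=3278597.3873

X=5446738.272 m, Y=-437313.673 m, Z=3278597.387 m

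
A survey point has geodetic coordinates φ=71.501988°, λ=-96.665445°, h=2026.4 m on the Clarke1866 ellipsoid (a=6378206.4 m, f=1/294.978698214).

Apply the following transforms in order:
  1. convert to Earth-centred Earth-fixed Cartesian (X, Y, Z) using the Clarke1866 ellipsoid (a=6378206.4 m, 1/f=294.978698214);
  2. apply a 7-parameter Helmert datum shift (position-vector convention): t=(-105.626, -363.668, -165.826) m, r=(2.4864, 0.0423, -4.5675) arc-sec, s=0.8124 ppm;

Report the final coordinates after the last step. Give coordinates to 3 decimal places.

start: φ=71.501988°, λ=-96.665445°, h=2026.400 m
→ ECEF (a=6378206.400, f=1/294.978698214): X=-235678.4514, Y=-2016730.9381, Z=6028023.9136
→ Helmert 7p (PV): X=-235827.6909, Y=-2017163.6900, Z=6027838.7226

X=-235827.691 m, Y=-2017163.690 m, Z=6027838.723 m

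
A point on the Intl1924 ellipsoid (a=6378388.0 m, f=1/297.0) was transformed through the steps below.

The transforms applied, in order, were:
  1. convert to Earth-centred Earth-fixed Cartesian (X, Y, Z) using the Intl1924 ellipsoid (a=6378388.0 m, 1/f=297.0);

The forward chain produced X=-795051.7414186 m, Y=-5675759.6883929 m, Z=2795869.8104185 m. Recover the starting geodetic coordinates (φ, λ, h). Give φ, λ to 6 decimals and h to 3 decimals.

φ=26.157311°, λ=-97.974020°, h=2531.073 m

start: X=-795051.7414, Y=-5675759.6884, Z=2795869.8104 m
→ geod (Bowring, a=6378388.000): φ=26.15731100°, λ=-97.97402000°, h=2531.0730 m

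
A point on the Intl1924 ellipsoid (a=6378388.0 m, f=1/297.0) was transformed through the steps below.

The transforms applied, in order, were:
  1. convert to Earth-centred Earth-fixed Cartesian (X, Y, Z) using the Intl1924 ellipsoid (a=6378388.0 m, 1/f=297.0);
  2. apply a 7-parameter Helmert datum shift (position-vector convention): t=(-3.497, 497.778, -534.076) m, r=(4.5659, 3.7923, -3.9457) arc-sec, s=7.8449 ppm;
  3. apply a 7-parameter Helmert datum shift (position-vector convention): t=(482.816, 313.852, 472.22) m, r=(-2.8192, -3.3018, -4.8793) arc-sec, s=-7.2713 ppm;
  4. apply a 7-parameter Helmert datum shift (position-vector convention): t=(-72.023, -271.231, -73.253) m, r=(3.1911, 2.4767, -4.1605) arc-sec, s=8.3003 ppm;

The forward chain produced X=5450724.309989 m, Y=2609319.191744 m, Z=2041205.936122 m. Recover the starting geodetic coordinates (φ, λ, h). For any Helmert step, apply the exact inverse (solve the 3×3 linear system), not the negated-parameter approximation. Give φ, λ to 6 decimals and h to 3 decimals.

φ=18.784193°, λ=25.582121°, h=1755.321 m

start: X=5450724.3100, Y=2609319.1917, Z=2041205.9361 m
→ Helmert⁻¹: X=5450673.9400, Y=2609710.2868, Z=2041287.3198
→ Helmert⁻¹: X=5450201.6927, Y=2609516.4429, Z=2040778.3613
→ Helmert⁻¹: X=5450074.9914, Y=2609147.6410, Z=2041338.8700
→ geod (Bowring, a=6378388.000): φ=18.78419300°, λ=25.58212100°, h=1755.3210 m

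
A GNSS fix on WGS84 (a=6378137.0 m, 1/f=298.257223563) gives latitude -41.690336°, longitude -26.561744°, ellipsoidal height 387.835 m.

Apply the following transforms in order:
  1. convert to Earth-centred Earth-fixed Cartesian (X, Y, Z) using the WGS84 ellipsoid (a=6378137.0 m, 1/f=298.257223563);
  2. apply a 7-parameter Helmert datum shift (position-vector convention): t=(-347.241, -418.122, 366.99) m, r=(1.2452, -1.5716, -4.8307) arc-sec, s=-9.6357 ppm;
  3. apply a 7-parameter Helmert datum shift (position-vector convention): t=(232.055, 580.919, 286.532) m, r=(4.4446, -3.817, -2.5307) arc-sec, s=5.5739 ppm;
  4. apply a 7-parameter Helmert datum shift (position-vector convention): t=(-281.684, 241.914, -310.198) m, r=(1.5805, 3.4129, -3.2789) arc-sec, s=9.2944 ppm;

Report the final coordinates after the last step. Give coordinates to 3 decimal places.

start: φ=-41.690336°, λ=-26.561744°, h=387.835 m
→ ECEF (a=6378137.000, f=1/298.257223563): X=4266749.9408, Y=-2133067.1272, Z=-4220239.6497
→ Helmert 7p (PV): X=4266343.7860, Y=-2133539.1446, Z=-4219812.3622
→ Helmert 7p (PV): X=4266651.5338, Y=-2132931.5334, Z=-4219516.3743
→ Helmert 7p (PV): X=4266305.7815, Y=-2132744.9372, Z=-4219952.7314

X=4266305.782 m, Y=-2132744.937 m, Z=-4219952.731 m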